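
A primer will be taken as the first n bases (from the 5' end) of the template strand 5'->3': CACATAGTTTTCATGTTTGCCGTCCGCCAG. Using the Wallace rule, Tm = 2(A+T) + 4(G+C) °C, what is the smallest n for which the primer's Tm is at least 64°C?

n = 23

First 22 bases: CACATAGTTTTCATGTTTGCCG → Tm = 62°C (< 64°C)
First 23 bases: CACATAGTTTTCATGTTTGCCGT → Tm = 64°C (≥ 64°C)
Each additional base adds 2°C (A/T) or 4°C (G/C), so Tm is non-decreasing in n; n = 23 is the first length to reach 64°C.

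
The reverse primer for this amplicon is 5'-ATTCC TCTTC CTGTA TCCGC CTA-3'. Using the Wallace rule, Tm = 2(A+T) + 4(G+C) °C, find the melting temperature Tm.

Counting bases: T=9, A=3, G=2, C=9
A+T = 12, G+C = 11
Tm = 2×12 + 4×11 = 68°C

68°C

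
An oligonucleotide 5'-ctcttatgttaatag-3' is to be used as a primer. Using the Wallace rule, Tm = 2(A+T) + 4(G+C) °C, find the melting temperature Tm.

Base counts: G=2, T=7, C=2, A=4
So N_AT = 11 and N_GC = 4.
Tm = 2(11) + 4(4) = 22 + 16 = 38°C

38°C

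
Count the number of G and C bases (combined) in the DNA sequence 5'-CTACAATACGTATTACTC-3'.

6

Counting bases: C=5, G=1, T=6, A=6
Total G or C: 1 + 5 = 6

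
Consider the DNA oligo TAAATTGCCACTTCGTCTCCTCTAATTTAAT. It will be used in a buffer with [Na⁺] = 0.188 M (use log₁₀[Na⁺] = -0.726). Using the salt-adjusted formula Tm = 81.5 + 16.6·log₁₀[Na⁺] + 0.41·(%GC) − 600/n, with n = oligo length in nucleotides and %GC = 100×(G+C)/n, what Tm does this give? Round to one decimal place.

63.3°C

Length n = 31. Base counts: A=8, C=8, G=2, T=13
G+C = 10, so %GC = 10/31 × 100 = 32.258%
Salt term: 16.6 × (-0.726) = -12.052
GC term: 0.41 × 32.258 = 13.226; length term: −600/31 = −19.355
Tm = 81.5 + (-12.052) + 13.226 − 19.355 = 63.319 → 63.3°C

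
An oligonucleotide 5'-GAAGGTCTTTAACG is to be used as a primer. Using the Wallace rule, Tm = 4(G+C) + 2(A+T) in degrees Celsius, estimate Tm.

40°C

Counting bases: T=4, A=4, G=4, C=2
So N_AT = 8 and N_GC = 6.
Tm = 2(8) + 4(6) = 16 + 24 = 40°C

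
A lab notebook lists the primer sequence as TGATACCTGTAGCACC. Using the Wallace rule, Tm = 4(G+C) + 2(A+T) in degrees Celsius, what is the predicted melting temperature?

Scanning the sequence gives C=5, G=3, A=4, T=4.
AT pairs contribute 8, GC pairs contribute 8.
Tm = 2(8) + 4(8) = 16 + 32 = 48°C

48°C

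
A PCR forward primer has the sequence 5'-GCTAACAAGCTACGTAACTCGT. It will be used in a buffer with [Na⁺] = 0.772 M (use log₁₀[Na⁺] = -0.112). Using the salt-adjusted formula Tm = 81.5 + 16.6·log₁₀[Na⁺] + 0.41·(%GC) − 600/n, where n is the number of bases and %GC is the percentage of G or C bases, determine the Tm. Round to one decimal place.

Length n = 22. Scanning the sequence gives C=6, A=7, T=5, G=4.
G+C = 10, so %GC = 10/22 × 100 = 45.455%
Salt term: 16.6 × (-0.112) = -1.859
GC term: 0.41 × 45.455 = 18.637; length term: −600/22 = −27.273
Tm = 81.5 + (-1.859) + 18.637 − 27.273 = 71.005 → 71.0°C

71.0°C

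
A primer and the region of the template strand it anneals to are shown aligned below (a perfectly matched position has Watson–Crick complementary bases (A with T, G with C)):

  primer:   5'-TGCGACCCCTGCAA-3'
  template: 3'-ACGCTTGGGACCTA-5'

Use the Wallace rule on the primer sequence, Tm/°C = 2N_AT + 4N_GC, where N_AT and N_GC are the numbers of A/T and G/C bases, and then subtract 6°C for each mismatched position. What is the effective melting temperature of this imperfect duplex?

28°C

Primer base counts: A=3, T=2, G=3, C=6 → A+T=5, G+C=9
Perfect-match Tm = 2(5) + 4(9) = 10 + 36 = 46°C
Mismatches (positions where the bases are not complementary): 3 (at positions 6, 12, 14)
Effective Tm = 46 − 3×6 = 46 − 18 = 28°C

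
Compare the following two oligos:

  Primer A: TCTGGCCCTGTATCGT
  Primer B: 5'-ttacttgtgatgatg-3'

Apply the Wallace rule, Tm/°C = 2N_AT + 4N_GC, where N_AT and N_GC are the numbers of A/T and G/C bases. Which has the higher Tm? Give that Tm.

Primer A, 50°C

Primer A: A+T=7, G+C=9 → Tm = 2(7)+4(9) = 50°C
Primer B: A+T=10, G+C=5 → Tm = 2(10)+4(5) = 40°C
50°C vs 40°C → primer A is higher.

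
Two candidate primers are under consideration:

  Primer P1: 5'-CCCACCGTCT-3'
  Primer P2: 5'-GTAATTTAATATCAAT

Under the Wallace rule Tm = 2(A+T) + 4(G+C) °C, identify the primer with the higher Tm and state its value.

Primer P1: A+T=3, G+C=7 → Tm = 2(3)+4(7) = 34°C
Primer P2: A+T=14, G+C=2 → Tm = 2(14)+4(2) = 36°C
34°C vs 36°C → primer P2 is higher.

Primer P2, 36°C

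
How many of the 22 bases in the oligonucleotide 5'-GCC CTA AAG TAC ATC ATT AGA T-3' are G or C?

Scanning the sequence gives C=5, T=6, A=8, G=3.
G+C = 3 + 5 = 8

8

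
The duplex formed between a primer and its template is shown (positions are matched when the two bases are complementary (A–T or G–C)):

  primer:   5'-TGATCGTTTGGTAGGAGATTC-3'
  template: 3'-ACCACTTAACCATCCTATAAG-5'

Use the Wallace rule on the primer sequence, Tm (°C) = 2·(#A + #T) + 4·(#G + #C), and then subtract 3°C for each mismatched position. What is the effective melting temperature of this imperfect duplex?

45°C

Primer base counts: A=4, T=8, G=7, C=2 → A+T=12, G+C=9
Perfect-match Tm = 2(12) + 4(9) = 24 + 36 = 60°C
Mismatches (positions where the bases are not complementary): 5 (at positions 3, 5, 6, 7, 17)
Effective Tm = 60 − 5×3 = 60 − 15 = 45°C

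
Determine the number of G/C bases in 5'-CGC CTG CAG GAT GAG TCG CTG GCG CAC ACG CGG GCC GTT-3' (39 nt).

28

Counting bases: G=15, T=6, A=5, C=13
G+C = 15 + 13 = 28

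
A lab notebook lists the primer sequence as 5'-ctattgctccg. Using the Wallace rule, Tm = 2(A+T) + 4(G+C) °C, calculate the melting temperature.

34°C

Scanning the sequence gives T=4, G=2, A=1, C=4.
A+T = 5, G+C = 6
Tm = 2×5 + 4×6 = 34°C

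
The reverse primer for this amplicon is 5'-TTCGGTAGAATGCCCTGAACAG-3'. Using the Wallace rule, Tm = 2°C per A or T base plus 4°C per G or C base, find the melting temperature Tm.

66°C

C=5, T=5, A=6, G=6
So N_AT = 11 and N_GC = 11.
Tm = 2(11) + 4(11) = 22 + 44 = 66°C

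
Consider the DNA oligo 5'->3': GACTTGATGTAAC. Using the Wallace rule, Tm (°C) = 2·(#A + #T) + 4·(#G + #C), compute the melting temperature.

36°C

Counting bases: A=4, C=2, T=4, G=3
So N_AT = 8 and N_GC = 5.
Tm = 2(8) + 4(5) = 16 + 20 = 36°C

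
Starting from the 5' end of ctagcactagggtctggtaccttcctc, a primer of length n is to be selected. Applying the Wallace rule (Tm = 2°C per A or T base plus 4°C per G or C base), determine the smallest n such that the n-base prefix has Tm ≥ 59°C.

First 19 bases: CTAGCACTAGGGTCTGGTA → Tm = 58°C (< 59°C)
First 20 bases: CTAGCACTAGGGTCTGGTAC → Tm = 62°C (≥ 59°C)
Each additional base adds 2°C (A/T) or 4°C (G/C), so Tm is non-decreasing in n; n = 20 is the first length to reach 59°C.

n = 20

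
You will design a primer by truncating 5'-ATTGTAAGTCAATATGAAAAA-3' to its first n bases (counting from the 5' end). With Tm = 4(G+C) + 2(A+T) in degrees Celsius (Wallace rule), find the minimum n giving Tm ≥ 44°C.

n = 18

First 17 bases: ATTGTAAGTCAATATGA → Tm = 42°C (< 44°C)
First 18 bases: ATTGTAAGTCAATATGAA → Tm = 44°C (≥ 44°C)
Each additional base adds 2°C (A/T) or 4°C (G/C), so Tm is non-decreasing in n; n = 18 is the first length to reach 44°C.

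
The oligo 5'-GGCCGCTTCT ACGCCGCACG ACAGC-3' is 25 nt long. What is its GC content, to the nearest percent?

72%

T=3, A=4, C=11, G=7
G+C = 7 + 11 = 18 out of 25 bases
%GC = 18/25 × 100 = 72% ≈ 72%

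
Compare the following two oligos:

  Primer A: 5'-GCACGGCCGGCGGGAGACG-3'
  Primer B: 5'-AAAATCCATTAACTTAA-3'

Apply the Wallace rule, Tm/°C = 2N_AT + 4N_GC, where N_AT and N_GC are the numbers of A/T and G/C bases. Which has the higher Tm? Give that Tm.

Primer A: A+T=3, G+C=16 → Tm = 2(3)+4(16) = 70°C
Primer B: A+T=14, G+C=3 → Tm = 2(14)+4(3) = 40°C
70°C vs 40°C → primer A is higher.

Primer A, 70°C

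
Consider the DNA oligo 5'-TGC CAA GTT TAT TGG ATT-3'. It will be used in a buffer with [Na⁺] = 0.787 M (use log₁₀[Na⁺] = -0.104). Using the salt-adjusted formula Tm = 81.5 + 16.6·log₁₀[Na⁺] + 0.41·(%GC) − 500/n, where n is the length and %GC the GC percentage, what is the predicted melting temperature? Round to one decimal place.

65.7°C

Length n = 18. Base counts: A=4, C=2, T=8, G=4
G+C = 6, so %GC = 6/18 × 100 = 33.333%
Salt term: 16.6 × (-0.104) = -1.726
GC term: 0.41 × 33.333 = 13.667; length term: −500/18 = −27.778
Tm = 81.5 + (-1.726) + 13.667 − 27.778 = 65.663 → 65.7°C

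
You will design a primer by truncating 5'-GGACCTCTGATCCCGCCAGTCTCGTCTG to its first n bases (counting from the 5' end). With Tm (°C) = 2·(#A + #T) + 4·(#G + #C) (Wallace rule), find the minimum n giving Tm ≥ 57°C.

n = 17

First 16 bases: GGACCTCTGATCCCGC → Tm = 54°C (< 57°C)
First 17 bases: GGACCTCTGATCCCGCC → Tm = 58°C (≥ 57°C)
Each additional base adds 2°C (A/T) or 4°C (G/C), so Tm is non-decreasing in n; n = 17 is the first length to reach 57°C.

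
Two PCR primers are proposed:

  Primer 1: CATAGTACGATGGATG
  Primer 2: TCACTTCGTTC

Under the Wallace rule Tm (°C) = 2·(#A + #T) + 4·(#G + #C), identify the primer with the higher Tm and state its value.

Primer 1: A+T=9, G+C=7 → Tm = 2(9)+4(7) = 46°C
Primer 2: A+T=6, G+C=5 → Tm = 2(6)+4(5) = 32°C
46°C vs 32°C → primer 1 is higher.

Primer 1, 46°C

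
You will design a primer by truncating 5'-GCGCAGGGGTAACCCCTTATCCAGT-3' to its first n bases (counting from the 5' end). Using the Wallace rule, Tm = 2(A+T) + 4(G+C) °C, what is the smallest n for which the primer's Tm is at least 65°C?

n = 21

First 20 bases: GCGCAGGGGTAACCCCTTAT → Tm = 64°C (< 65°C)
First 21 bases: GCGCAGGGGTAACCCCTTATC → Tm = 68°C (≥ 65°C)
Since every base adds ≥2°C, Tm only increases with n, so the threshold is first crossed at n = 21.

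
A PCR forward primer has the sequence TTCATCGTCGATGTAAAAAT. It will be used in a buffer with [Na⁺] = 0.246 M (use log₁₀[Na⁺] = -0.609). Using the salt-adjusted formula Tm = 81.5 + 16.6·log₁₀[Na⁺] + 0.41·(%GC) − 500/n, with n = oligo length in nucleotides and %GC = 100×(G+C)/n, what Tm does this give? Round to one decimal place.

Length n = 20. Base counts: T=7, A=7, G=3, C=3
G+C = 6, so %GC = 6/20 × 100 = 30%
Salt term: 16.6 × (-0.609) = -10.109
GC term: 0.41 × 30 = 12.3; length term: −500/20 = −25
Tm = 81.5 + (-10.109) + 12.3 − 25 = 58.691 → 58.7°C

58.7°C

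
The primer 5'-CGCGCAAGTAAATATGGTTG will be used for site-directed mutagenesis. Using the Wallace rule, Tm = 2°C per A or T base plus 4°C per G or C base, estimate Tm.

58°C

Counting bases: C=3, G=6, A=6, T=5
AT pairs contribute 11, GC pairs contribute 9.
Tm = 2(11) + 4(9) = 22 + 36 = 58°C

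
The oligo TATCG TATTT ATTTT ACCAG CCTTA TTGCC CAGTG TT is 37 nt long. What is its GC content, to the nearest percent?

35%

Base counts: A=7, C=8, T=17, G=5
G+C = 5 + 8 = 13 out of 37 bases
%GC = 13/37 × 100 = 35.14% ≈ 35%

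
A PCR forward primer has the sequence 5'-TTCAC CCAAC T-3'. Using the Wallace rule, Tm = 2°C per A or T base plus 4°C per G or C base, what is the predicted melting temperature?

Counting bases: C=5, A=3, G=0, T=3
A+T = 6, G+C = 5
Tm = 2(6) + 4(5) = 12 + 20 = 32°C

32°C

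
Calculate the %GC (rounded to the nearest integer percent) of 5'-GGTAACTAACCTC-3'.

46%

Counting bases: A=4, C=4, T=3, G=2
G+C = 2 + 4 = 6 out of 13 bases
%GC = 6/13 × 100 = 46.15% ≈ 46%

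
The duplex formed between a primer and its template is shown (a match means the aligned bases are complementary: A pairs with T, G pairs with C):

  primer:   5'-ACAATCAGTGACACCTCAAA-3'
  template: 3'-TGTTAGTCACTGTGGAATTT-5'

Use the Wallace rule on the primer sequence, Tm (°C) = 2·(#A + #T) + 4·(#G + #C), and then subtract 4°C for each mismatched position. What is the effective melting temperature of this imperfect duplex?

52°C

Primer base counts: A=9, T=3, G=2, C=6 → A+T=12, G+C=8
Perfect-match Tm = 2(12) + 4(8) = 24 + 32 = 56°C
Mismatches (positions where the bases are not complementary): 1 (at position 17)
Effective Tm = 56 − 1×4 = 56 − 4 = 52°C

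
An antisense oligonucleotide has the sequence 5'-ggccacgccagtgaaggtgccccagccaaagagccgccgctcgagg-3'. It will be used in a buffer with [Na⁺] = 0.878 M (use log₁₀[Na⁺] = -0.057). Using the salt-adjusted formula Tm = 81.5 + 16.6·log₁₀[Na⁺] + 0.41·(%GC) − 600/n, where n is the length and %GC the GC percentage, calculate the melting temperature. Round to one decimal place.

96.9°C

Length n = 46. Scanning the sequence gives G=16, T=3, A=10, C=17.
G+C = 33, so %GC = 33/46 × 100 = 71.739%
Salt term: 16.6 × (-0.057) = -0.946
GC term: 0.41 × 71.739 = 29.413; length term: −600/46 = −13.043
Tm = 81.5 + (-0.946) + 29.413 − 13.043 = 96.924 → 96.9°C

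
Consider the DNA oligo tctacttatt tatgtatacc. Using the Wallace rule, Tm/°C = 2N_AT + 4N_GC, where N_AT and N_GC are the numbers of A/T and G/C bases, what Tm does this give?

Counting bases: G=1, T=10, C=4, A=5
AT pairs contribute 15, GC pairs contribute 5.
Tm = 2(15) + 4(5) = 30 + 20 = 50°C

50°C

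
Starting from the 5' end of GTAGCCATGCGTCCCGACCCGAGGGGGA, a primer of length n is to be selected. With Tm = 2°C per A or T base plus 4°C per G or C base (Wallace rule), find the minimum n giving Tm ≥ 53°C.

n = 16

First 15 bases: GTAGCCATGCGTCCC → Tm = 50°C (< 53°C)
First 16 bases: GTAGCCATGCGTCCCG → Tm = 54°C (≥ 53°C)
Each additional base adds 2°C (A/T) or 4°C (G/C), so Tm is non-decreasing in n; n = 16 is the first length to reach 53°C.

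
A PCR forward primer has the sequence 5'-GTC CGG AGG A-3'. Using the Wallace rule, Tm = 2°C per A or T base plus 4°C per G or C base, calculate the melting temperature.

Scanning the sequence gives G=5, T=1, C=2, A=2.
A+T = 3, G+C = 7
Tm = 2(3) + 4(7) = 6 + 28 = 34°C

34°C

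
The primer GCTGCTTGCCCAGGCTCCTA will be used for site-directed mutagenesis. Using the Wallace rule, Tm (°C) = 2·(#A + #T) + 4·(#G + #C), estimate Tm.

66°C

Scanning the sequence gives A=2, C=8, G=5, T=5.
So N_AT = 7 and N_GC = 13.
Tm = 2×7 + 4×13 = 66°C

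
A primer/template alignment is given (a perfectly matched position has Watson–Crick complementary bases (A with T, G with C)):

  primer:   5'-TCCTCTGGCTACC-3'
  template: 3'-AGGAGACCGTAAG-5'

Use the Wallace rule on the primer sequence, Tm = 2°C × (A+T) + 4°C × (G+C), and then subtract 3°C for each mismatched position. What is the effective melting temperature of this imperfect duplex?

Primer base counts: A=1, T=4, G=2, C=6 → A+T=5, G+C=8
Perfect-match Tm = 2(5) + 4(8) = 10 + 32 = 42°C
Mismatches (positions where the bases are not complementary): 3 (at positions 10, 11, 12)
Effective Tm = 42 − 3×3 = 42 − 9 = 33°C

33°C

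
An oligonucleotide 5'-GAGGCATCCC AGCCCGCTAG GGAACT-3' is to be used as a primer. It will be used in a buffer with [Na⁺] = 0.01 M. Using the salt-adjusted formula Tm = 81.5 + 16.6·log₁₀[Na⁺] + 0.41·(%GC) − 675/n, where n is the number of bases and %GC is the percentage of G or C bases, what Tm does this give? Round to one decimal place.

Length n = 26. T=3, G=8, C=9, A=6
G+C = 17, so %GC = 17/26 × 100 = 65.385%
Salt term: 16.6 × (-2) = -33.2
GC term: 0.41 × 65.385 = 26.808; length term: −675/26 = −25.962
Tm = 81.5 + (-33.2) + 26.808 − 25.962 = 49.146 → 49.1°C

49.1°C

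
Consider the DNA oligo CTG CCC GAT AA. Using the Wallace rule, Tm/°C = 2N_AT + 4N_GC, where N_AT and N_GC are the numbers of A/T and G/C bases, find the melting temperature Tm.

34°C

Base counts: A=3, G=2, T=2, C=4
So N_AT = 5 and N_GC = 6.
Tm = 2(5) + 4(6) = 10 + 24 = 34°C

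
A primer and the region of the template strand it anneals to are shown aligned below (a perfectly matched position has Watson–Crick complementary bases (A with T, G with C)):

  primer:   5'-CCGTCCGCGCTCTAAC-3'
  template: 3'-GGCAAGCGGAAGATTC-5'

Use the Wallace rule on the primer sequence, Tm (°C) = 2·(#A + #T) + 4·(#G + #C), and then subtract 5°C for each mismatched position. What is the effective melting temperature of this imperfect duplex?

Primer base counts: A=2, T=3, G=3, C=8 → A+T=5, G+C=11
Perfect-match Tm = 2(5) + 4(11) = 10 + 44 = 54°C
Mismatches (positions where the bases are not complementary): 4 (at positions 5, 9, 10, 16)
Effective Tm = 54 − 4×5 = 54 − 20 = 34°C

34°C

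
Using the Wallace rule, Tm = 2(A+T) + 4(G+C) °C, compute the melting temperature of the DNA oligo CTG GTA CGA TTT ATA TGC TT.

54°C

Counting bases: G=4, C=3, A=4, T=9
AT pairs contribute 13, GC pairs contribute 7.
Tm = 4·7 + 2·13 = 28 + 26 = 54°C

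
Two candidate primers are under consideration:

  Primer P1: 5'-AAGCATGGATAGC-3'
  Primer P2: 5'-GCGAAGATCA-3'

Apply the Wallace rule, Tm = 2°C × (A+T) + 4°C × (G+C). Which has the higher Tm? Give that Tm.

Primer P1: A+T=7, G+C=6 → Tm = 2(7)+4(6) = 38°C
Primer P2: A+T=5, G+C=5 → Tm = 2(5)+4(5) = 30°C
38°C vs 30°C → primer P1 is higher.

Primer P1, 38°C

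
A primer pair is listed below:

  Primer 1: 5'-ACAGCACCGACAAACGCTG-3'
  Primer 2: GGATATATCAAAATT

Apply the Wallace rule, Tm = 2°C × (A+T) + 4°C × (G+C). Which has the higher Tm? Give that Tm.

Primer 1: A+T=8, G+C=11 → Tm = 2(8)+4(11) = 60°C
Primer 2: A+T=12, G+C=3 → Tm = 2(12)+4(3) = 36°C
60°C vs 36°C → primer 1 is higher.

Primer 1, 60°C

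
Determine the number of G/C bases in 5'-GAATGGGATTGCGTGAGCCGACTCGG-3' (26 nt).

16

Counting bases: T=5, C=5, A=5, G=11
G+C = 11 + 5 = 16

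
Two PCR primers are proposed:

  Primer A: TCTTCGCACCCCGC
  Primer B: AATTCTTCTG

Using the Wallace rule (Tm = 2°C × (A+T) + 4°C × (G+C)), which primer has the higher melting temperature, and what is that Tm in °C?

Primer A, 48°C

Primer A: A+T=4, G+C=10 → Tm = 2(4)+4(10) = 48°C
Primer B: A+T=7, G+C=3 → Tm = 2(7)+4(3) = 26°C
48°C vs 26°C → primer A is higher.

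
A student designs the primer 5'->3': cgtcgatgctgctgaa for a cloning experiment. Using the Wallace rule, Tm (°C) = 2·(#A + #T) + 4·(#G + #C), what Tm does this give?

50°C

Base counts: T=4, A=3, C=4, G=5
AT pairs contribute 7, GC pairs contribute 9.
Tm = 4·9 + 2·7 = 36 + 14 = 50°C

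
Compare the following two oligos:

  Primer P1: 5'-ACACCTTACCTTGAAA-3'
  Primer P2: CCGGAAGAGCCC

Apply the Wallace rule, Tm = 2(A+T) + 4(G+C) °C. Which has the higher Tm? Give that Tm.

Primer P1: A+T=10, G+C=6 → Tm = 2(10)+4(6) = 44°C
Primer P2: A+T=3, G+C=9 → Tm = 2(3)+4(9) = 42°C
44°C vs 42°C → primer P1 is higher.

Primer P1, 44°C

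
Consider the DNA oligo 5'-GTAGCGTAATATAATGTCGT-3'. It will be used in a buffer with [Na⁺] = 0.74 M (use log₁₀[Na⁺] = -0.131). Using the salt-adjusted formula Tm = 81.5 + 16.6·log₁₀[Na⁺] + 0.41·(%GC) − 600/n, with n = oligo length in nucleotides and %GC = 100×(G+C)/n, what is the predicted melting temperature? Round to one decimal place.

63.7°C

Length n = 20. Base counts: C=2, T=7, G=5, A=6
G+C = 7, so %GC = 7/20 × 100 = 35%
Salt term: 16.6 × (-0.131) = -2.175
GC term: 0.41 × 35 = 14.35; length term: −600/20 = −30
Tm = 81.5 + (-2.175) + 14.35 − 30 = 63.675 → 63.7°C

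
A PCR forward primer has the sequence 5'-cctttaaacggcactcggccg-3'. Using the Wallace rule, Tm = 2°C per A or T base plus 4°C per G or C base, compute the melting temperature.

68°C

Scanning the sequence gives A=4, C=8, G=5, T=4.
So N_AT = 8 and N_GC = 13.
Tm = 2(8) + 4(13) = 16 + 52 = 68°C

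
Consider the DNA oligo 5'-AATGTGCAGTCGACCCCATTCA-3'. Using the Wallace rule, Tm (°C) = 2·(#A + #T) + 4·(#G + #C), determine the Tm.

Scanning the sequence gives C=7, T=5, G=4, A=6.
A+T = 11, G+C = 11
Tm = 2(11) + 4(11) = 22 + 44 = 66°C

66°C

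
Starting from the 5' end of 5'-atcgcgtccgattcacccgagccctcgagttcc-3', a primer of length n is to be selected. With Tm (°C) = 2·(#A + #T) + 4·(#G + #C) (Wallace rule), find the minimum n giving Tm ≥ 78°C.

First 23 bases: ATCGCGTCCGATTCACCCGAGCC → Tm = 76°C (< 78°C)
First 24 bases: ATCGCGTCCGATTCACCCGAGCCC → Tm = 80°C (≥ 78°C)
Since every base adds ≥2°C, Tm only increases with n, so the threshold is first crossed at n = 24.

n = 24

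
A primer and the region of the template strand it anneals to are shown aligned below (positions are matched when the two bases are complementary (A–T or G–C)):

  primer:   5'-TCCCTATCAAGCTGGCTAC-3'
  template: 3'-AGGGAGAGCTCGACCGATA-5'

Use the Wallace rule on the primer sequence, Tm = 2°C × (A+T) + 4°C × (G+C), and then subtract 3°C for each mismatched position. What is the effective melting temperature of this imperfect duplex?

49°C

Primer base counts: A=4, T=5, G=3, C=7 → A+T=9, G+C=10
Perfect-match Tm = 2(9) + 4(10) = 18 + 40 = 58°C
Mismatches (positions where the bases are not complementary): 3 (at positions 6, 9, 19)
Effective Tm = 58 − 3×3 = 58 − 9 = 49°C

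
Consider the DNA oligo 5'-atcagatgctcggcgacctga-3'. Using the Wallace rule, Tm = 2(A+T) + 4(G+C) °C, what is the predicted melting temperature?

T=4, C=6, A=5, G=6
So N_AT = 9 and N_GC = 12.
Tm = 2(9) + 4(12) = 18 + 48 = 66°C

66°C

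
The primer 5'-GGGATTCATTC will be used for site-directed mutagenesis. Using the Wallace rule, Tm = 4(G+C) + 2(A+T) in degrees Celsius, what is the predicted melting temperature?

A=2, G=3, T=4, C=2
A+T = 6, G+C = 5
Tm = 2×6 + 4×5 = 32°C

32°C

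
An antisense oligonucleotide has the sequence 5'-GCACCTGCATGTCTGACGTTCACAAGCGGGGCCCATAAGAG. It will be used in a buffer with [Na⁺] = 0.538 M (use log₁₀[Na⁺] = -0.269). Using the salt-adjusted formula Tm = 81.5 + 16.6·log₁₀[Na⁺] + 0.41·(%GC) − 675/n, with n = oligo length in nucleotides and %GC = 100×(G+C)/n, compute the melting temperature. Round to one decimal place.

84.6°C

Length n = 41. C=12, T=7, G=12, A=10
G+C = 24, so %GC = 24/41 × 100 = 58.537%
Salt term: 16.6 × (-0.269) = -4.465
GC term: 0.41 × 58.537 = 24; length term: −675/41 = −16.463
Tm = 81.5 + (-4.465) + 24 − 16.463 = 84.572 → 84.6°C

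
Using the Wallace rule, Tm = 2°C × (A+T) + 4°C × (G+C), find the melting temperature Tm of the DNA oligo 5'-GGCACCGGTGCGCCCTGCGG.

74°C

Base counts: C=8, T=2, G=9, A=1
A+T = 3, G+C = 17
Tm = 2(3) + 4(17) = 6 + 68 = 74°C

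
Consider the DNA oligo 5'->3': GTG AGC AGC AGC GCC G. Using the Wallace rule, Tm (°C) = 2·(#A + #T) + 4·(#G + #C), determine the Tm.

T=1, A=3, C=5, G=7
A+T = 4, G+C = 12
Tm = 2×4 + 4×12 = 56°C

56°C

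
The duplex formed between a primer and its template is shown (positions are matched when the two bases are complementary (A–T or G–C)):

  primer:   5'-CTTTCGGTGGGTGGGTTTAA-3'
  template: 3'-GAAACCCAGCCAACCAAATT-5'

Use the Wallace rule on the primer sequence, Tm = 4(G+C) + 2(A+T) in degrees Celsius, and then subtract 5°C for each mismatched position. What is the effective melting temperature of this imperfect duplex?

45°C

Primer base counts: A=2, T=8, G=8, C=2 → A+T=10, G+C=10
Perfect-match Tm = 2(10) + 4(10) = 20 + 40 = 60°C
Mismatches (positions where the bases are not complementary): 3 (at positions 5, 9, 13)
Effective Tm = 60 − 3×5 = 60 − 15 = 45°C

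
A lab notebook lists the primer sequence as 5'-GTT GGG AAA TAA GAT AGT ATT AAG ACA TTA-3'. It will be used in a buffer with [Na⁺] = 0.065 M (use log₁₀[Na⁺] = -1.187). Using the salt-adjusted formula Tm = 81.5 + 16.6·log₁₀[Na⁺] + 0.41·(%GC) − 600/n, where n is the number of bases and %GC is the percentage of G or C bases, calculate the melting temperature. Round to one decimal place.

Length n = 30. Scanning the sequence gives T=9, C=1, A=13, G=7.
G+C = 8, so %GC = 8/30 × 100 = 26.667%
Salt term: 16.6 × (-1.187) = -19.704
GC term: 0.41 × 26.667 = 10.933; length term: −600/30 = −20
Tm = 81.5 + (-19.704) + 10.933 − 20 = 52.729 → 52.7°C

52.7°C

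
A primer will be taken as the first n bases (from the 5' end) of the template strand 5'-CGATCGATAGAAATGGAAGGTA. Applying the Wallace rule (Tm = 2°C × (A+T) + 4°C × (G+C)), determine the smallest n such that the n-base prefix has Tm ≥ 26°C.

n = 9

First 8 bases: CGATCGAT → Tm = 24°C (< 26°C)
First 9 bases: CGATCGATA → Tm = 26°C (≥ 26°C)
Each additional base adds 2°C (A/T) or 4°C (G/C), so Tm is non-decreasing in n; n = 9 is the first length to reach 26°C.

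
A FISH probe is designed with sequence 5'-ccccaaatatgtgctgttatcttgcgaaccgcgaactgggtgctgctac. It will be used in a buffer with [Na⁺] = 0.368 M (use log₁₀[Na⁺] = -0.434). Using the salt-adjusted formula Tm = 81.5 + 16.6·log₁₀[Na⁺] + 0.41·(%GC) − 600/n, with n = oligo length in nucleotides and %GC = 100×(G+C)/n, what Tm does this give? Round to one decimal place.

83.8°C

Length n = 49. C=14, A=10, G=12, T=13
G+C = 26, so %GC = 26/49 × 100 = 53.061%
Salt term: 16.6 × (-0.434) = -7.204
GC term: 0.41 × 53.061 = 21.755; length term: −600/49 = −12.245
Tm = 81.5 + (-7.204) + 21.755 − 12.245 = 83.806 → 83.8°C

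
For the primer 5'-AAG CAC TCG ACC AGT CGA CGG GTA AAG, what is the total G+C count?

15

Base counts: A=9, T=3, G=8, C=7
G+C = 8 + 7 = 15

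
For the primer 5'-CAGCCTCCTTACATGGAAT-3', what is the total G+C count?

9

Base counts: G=3, C=6, T=5, A=5
Total G or C: 3 + 6 = 9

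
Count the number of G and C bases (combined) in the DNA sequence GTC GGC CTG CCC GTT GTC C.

14

Scanning the sequence gives T=5, G=6, C=8, A=0.
Total G or C: 6 + 8 = 14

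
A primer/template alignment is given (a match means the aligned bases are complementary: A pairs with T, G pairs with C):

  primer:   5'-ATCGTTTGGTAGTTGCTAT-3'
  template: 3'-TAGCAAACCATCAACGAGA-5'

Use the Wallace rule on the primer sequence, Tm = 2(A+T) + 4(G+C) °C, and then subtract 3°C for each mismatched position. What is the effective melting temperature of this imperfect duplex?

49°C

Primer base counts: A=3, T=9, G=5, C=2 → A+T=12, G+C=7
Perfect-match Tm = 2(12) + 4(7) = 24 + 28 = 52°C
Mismatches (positions where the bases are not complementary): 1 (at position 18)
Effective Tm = 52 − 1×3 = 52 − 3 = 49°C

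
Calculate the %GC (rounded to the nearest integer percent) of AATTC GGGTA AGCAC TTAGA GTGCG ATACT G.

Scanning the sequence gives A=9, T=8, G=9, C=5.
G+C = 9 + 5 = 14 out of 31 bases
%GC = 14/31 × 100 = 45.16% ≈ 45%

45%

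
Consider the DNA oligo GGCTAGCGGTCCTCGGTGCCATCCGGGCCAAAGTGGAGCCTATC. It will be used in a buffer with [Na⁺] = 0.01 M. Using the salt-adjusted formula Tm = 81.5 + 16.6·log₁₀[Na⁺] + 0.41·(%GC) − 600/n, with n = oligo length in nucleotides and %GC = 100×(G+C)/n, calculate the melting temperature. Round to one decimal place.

61.7°C

Length n = 44. C=14, A=7, T=8, G=15
G+C = 29, so %GC = 29/44 × 100 = 65.909%
Salt term: 16.6 × (-2) = -33.2
GC term: 0.41 × 65.909 = 27.023; length term: −600/44 = −13.636
Tm = 81.5 + (-33.2) + 27.023 − 13.636 = 61.687 → 61.7°C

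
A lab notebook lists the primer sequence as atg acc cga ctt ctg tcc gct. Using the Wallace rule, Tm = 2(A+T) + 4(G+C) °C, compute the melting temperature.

Base counts: G=4, A=3, T=6, C=8
So N_AT = 9 and N_GC = 12.
Tm = 2×9 + 4×12 = 66°C

66°C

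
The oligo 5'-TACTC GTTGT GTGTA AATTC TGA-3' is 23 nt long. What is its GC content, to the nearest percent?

Scanning the sequence gives C=3, A=5, T=10, G=5.
G+C = 5 + 3 = 8 out of 23 bases
%GC = 8/23 × 100 = 34.78% ≈ 35%

35%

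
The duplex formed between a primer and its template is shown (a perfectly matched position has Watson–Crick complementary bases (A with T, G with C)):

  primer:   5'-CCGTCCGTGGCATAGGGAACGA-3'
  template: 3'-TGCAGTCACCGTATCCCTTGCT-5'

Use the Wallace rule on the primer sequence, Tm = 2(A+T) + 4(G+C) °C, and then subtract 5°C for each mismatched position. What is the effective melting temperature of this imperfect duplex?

62°C

Primer base counts: A=5, T=3, G=8, C=6 → A+T=8, G+C=14
Perfect-match Tm = 2(8) + 4(14) = 16 + 56 = 72°C
Mismatches (positions where the bases are not complementary): 2 (at positions 1, 6)
Effective Tm = 72 − 2×5 = 72 − 10 = 62°C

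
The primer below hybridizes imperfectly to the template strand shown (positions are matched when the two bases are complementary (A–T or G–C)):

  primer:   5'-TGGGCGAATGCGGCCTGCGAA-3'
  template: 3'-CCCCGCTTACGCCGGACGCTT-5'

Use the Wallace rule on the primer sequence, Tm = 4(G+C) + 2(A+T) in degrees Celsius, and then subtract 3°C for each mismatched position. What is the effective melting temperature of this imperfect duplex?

Primer base counts: A=4, T=3, G=9, C=5 → A+T=7, G+C=14
Perfect-match Tm = 2(7) + 4(14) = 14 + 56 = 70°C
Mismatches (positions where the bases are not complementary): 1 (at position 1)
Effective Tm = 70 − 1×3 = 70 − 3 = 67°C

67°C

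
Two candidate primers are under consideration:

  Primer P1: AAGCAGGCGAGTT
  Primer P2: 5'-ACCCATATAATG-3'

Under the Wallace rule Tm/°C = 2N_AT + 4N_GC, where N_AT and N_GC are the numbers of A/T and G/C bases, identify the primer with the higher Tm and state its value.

Primer P1: A+T=6, G+C=7 → Tm = 2(6)+4(7) = 40°C
Primer P2: A+T=8, G+C=4 → Tm = 2(8)+4(4) = 32°C
40°C vs 32°C → primer P1 is higher.

Primer P1, 40°C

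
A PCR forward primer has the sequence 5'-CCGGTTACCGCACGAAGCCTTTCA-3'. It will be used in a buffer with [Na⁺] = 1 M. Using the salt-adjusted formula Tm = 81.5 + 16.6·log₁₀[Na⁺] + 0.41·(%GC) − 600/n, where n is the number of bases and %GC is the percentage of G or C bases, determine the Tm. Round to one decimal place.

80.4°C

Length n = 24. Scanning the sequence gives A=5, G=5, T=5, C=9.
G+C = 14, so %GC = 14/24 × 100 = 58.333%
Salt term: 16.6 × (0) = 0
GC term: 0.41 × 58.333 = 23.917; length term: −600/24 = −25
Tm = 81.5 + (0) + 23.917 − 25 = 80.417 → 80.4°C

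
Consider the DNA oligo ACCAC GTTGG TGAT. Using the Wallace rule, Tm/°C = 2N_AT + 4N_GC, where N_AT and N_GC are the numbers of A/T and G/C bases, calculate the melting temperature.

42°C

T=4, C=3, A=3, G=4
AT pairs contribute 7, GC pairs contribute 7.
Tm = 4·7 + 2·7 = 28 + 14 = 42°C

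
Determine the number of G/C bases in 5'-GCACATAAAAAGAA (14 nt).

4

Scanning the sequence gives G=2, A=9, C=2, T=1.
G+C = 2 + 2 = 4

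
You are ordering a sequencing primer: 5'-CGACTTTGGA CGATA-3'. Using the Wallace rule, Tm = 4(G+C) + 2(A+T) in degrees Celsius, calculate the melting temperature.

44°C

A=4, G=4, C=3, T=4
So N_AT = 8 and N_GC = 7.
Tm = 2×8 + 4×7 = 44°C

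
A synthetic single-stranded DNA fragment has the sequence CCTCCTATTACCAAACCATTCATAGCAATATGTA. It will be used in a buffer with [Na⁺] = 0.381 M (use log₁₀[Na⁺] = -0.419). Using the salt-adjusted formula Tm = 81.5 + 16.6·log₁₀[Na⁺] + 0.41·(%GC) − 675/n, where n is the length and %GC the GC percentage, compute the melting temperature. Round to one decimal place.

69.2°C

Length n = 34. Scanning the sequence gives A=12, T=10, G=2, C=10.
G+C = 12, so %GC = 12/34 × 100 = 35.294%
Salt term: 16.6 × (-0.419) = -6.955
GC term: 0.41 × 35.294 = 14.471; length term: −675/34 = −19.853
Tm = 81.5 + (-6.955) + 14.471 − 19.853 = 69.163 → 69.2°C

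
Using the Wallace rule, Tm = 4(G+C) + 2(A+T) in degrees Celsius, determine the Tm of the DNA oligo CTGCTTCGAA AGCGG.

Base counts: A=3, C=4, G=5, T=3
A+T = 6, G+C = 9
Tm = 2(6) + 4(9) = 12 + 36 = 48°C

48°C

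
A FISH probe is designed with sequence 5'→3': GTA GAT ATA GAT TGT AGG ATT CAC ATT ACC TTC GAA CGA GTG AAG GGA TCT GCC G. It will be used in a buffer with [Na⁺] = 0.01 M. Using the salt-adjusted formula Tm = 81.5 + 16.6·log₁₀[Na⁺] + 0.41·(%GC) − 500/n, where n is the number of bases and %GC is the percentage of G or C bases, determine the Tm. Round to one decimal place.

Length n = 55. A=16, T=15, G=15, C=9
G+C = 24, so %GC = 24/55 × 100 = 43.636%
Salt term: 16.6 × (-2) = -33.2
GC term: 0.41 × 43.636 = 17.891; length term: −500/55 = −9.091
Tm = 81.5 + (-33.2) + 17.891 − 9.091 = 57.1 → 57.1°C

57.1°C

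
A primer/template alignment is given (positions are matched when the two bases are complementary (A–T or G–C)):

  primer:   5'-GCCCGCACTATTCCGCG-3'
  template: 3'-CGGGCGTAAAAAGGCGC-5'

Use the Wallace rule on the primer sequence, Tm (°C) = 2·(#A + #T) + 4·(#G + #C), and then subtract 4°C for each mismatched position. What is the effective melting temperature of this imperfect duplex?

Primer base counts: A=2, T=3, G=4, C=8 → A+T=5, G+C=12
Perfect-match Tm = 2(5) + 4(12) = 10 + 48 = 58°C
Mismatches (positions where the bases are not complementary): 2 (at positions 8, 10)
Effective Tm = 58 − 2×4 = 58 − 8 = 50°C

50°C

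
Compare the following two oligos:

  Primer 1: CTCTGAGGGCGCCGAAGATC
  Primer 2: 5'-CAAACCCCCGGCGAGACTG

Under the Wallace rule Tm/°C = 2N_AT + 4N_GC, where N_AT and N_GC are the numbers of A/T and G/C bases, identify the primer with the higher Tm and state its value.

Primer 1: A+T=7, G+C=13 → Tm = 2(7)+4(13) = 66°C
Primer 2: A+T=6, G+C=13 → Tm = 2(6)+4(13) = 64°C
66°C vs 64°C → primer 1 is higher.

Primer 1, 66°C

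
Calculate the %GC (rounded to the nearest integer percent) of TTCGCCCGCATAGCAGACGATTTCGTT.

Base counts: C=8, T=8, A=5, G=6
G+C = 6 + 8 = 14 out of 27 bases
%GC = 14/27 × 100 = 51.85% ≈ 52%

52%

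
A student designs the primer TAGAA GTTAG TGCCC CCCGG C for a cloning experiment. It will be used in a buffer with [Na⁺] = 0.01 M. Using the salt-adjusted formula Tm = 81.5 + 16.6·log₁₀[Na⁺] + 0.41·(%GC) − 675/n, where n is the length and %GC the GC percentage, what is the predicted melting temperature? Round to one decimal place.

41.5°C

Length n = 21. Counting bases: T=4, G=6, C=7, A=4
G+C = 13, so %GC = 13/21 × 100 = 61.905%
Salt term: 16.6 × (-2) = -33.2
GC term: 0.41 × 61.905 = 25.381; length term: −675/21 = −32.143
Tm = 81.5 + (-33.2) + 25.381 − 32.143 = 41.538 → 41.5°C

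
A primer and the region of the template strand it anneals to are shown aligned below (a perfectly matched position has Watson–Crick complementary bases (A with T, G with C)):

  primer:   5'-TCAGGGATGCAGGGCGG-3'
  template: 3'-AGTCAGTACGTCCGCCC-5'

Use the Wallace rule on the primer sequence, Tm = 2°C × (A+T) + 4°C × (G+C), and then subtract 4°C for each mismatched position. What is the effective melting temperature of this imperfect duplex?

42°C

Primer base counts: A=3, T=2, G=9, C=3 → A+T=5, G+C=12
Perfect-match Tm = 2(5) + 4(12) = 10 + 48 = 58°C
Mismatches (positions where the bases are not complementary): 4 (at positions 5, 6, 14, 15)
Effective Tm = 58 − 4×4 = 58 − 16 = 42°C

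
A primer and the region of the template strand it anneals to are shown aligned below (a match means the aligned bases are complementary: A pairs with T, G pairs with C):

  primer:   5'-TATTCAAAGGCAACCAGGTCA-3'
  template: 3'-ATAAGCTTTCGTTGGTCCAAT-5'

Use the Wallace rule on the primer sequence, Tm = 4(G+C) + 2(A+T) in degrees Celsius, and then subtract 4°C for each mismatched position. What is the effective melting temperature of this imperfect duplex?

Primer base counts: A=8, T=4, G=4, C=5 → A+T=12, G+C=9
Perfect-match Tm = 2(12) + 4(9) = 24 + 36 = 60°C
Mismatches (positions where the bases are not complementary): 3 (at positions 6, 9, 20)
Effective Tm = 60 − 3×4 = 60 − 12 = 48°C

48°C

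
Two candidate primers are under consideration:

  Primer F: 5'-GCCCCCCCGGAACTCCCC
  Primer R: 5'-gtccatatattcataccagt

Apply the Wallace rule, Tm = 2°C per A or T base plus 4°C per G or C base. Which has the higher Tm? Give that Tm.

Primer F: A+T=3, G+C=15 → Tm = 2(3)+4(15) = 66°C
Primer R: A+T=13, G+C=7 → Tm = 2(13)+4(7) = 54°C
66°C vs 54°C → primer F is higher.

Primer F, 66°C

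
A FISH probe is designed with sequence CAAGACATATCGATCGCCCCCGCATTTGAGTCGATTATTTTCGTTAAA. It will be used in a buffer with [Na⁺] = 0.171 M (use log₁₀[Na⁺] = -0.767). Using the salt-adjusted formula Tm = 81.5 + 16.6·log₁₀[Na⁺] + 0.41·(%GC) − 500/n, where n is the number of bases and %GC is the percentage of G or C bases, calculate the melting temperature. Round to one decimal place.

75.4°C

Length n = 48. Scanning the sequence gives G=8, T=15, C=12, A=13.
G+C = 20, so %GC = 20/48 × 100 = 41.667%
Salt term: 16.6 × (-0.767) = -12.732
GC term: 0.41 × 41.667 = 17.083; length term: −500/48 = −10.417
Tm = 81.5 + (-12.732) + 17.083 − 10.417 = 75.434 → 75.4°C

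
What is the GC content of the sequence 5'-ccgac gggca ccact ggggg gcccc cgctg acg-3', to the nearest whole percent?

Counting bases: G=13, T=2, C=14, A=4
G+C = 13 + 14 = 27 out of 33 bases
%GC = 27/33 × 100 = 81.82% ≈ 82%

82%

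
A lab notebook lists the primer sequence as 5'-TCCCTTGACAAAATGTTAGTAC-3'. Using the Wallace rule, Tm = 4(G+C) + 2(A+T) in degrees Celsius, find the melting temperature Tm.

Base counts: A=7, T=7, C=5, G=3
AT pairs contribute 14, GC pairs contribute 8.
Tm = 2×14 + 4×8 = 60°C

60°C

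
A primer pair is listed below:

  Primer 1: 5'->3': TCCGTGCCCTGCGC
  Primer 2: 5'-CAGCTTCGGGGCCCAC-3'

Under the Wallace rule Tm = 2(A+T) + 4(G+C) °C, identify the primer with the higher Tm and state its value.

Primer 1: A+T=3, G+C=11 → Tm = 2(3)+4(11) = 50°C
Primer 2: A+T=4, G+C=12 → Tm = 2(4)+4(12) = 56°C
50°C vs 56°C → primer 2 is higher.

Primer 2, 56°C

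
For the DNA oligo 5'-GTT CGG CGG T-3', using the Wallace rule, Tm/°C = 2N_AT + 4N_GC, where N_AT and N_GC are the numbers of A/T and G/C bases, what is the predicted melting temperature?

Scanning the sequence gives T=3, A=0, G=5, C=2.
So N_AT = 3 and N_GC = 7.
Tm = 2×3 + 4×7 = 34°C

34°C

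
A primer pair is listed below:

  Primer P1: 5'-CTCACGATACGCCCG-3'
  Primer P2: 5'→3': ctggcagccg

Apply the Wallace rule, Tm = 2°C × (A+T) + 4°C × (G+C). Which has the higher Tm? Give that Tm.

Primer P1, 50°C

Primer P1: A+T=5, G+C=10 → Tm = 2(5)+4(10) = 50°C
Primer P2: A+T=2, G+C=8 → Tm = 2(2)+4(8) = 36°C
50°C vs 36°C → primer P1 is higher.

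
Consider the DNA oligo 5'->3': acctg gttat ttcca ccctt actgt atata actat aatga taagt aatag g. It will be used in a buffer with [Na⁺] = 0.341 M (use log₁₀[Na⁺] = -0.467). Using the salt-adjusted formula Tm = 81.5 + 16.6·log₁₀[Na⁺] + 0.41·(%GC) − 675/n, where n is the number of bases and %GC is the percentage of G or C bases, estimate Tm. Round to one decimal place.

73.4°C

Length n = 51. Base counts: C=9, A=17, T=18, G=7
G+C = 16, so %GC = 16/51 × 100 = 31.373%
Salt term: 16.6 × (-0.467) = -7.752
GC term: 0.41 × 31.373 = 12.863; length term: −675/51 = −13.235
Tm = 81.5 + (-7.752) + 12.863 − 13.235 = 73.376 → 73.4°C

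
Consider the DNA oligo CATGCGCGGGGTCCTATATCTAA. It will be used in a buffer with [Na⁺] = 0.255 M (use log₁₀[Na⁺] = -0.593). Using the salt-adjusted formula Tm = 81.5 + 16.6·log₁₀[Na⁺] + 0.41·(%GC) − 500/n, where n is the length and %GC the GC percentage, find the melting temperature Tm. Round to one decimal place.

71.3°C

Length n = 23. Counting bases: C=6, A=5, T=6, G=6
G+C = 12, so %GC = 12/23 × 100 = 52.174%
Salt term: 16.6 × (-0.593) = -9.844
GC term: 0.41 × 52.174 = 21.391; length term: −500/23 = −21.739
Tm = 81.5 + (-9.844) + 21.391 − 21.739 = 71.308 → 71.3°C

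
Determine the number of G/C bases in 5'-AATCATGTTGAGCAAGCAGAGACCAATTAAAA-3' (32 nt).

11

Counting bases: T=6, A=15, C=5, G=6
G+C = 6 + 5 = 11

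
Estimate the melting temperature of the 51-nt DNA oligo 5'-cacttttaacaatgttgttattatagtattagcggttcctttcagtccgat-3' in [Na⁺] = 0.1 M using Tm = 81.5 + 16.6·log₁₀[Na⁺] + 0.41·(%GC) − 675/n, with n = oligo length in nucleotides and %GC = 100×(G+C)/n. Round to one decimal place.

Length n = 51. Counting bases: T=22, C=9, G=8, A=12
G+C = 17, so %GC = 17/51 × 100 = 33.333%
Salt term: 16.6 × (-1) = -16.6
GC term: 0.41 × 33.333 = 13.667; length term: −675/51 = −13.235
Tm = 81.5 + (-16.6) + 13.667 − 13.235 = 65.332 → 65.3°C

65.3°C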